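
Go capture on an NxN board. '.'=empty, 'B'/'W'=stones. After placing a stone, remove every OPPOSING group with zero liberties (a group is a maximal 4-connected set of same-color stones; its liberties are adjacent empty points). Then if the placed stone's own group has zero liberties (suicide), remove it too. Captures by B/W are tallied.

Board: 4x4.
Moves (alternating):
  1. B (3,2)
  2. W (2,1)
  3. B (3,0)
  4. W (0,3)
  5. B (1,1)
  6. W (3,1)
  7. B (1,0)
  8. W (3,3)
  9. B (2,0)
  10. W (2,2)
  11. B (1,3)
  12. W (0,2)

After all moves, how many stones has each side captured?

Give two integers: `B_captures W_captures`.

Answer: 0 1

Derivation:
Move 1: B@(3,2) -> caps B=0 W=0
Move 2: W@(2,1) -> caps B=0 W=0
Move 3: B@(3,0) -> caps B=0 W=0
Move 4: W@(0,3) -> caps B=0 W=0
Move 5: B@(1,1) -> caps B=0 W=0
Move 6: W@(3,1) -> caps B=0 W=0
Move 7: B@(1,0) -> caps B=0 W=0
Move 8: W@(3,3) -> caps B=0 W=0
Move 9: B@(2,0) -> caps B=0 W=0
Move 10: W@(2,2) -> caps B=0 W=1
Move 11: B@(1,3) -> caps B=0 W=1
Move 12: W@(0,2) -> caps B=0 W=1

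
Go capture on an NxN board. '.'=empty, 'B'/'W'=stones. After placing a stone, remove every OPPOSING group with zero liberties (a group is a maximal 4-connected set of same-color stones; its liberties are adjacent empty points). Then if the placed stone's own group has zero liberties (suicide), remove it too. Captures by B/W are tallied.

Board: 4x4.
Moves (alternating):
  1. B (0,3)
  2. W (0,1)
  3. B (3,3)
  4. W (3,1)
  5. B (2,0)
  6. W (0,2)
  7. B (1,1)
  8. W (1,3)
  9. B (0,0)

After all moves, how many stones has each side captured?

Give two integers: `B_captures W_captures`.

Move 1: B@(0,3) -> caps B=0 W=0
Move 2: W@(0,1) -> caps B=0 W=0
Move 3: B@(3,3) -> caps B=0 W=0
Move 4: W@(3,1) -> caps B=0 W=0
Move 5: B@(2,0) -> caps B=0 W=0
Move 6: W@(0,2) -> caps B=0 W=0
Move 7: B@(1,1) -> caps B=0 W=0
Move 8: W@(1,3) -> caps B=0 W=1
Move 9: B@(0,0) -> caps B=0 W=1

Answer: 0 1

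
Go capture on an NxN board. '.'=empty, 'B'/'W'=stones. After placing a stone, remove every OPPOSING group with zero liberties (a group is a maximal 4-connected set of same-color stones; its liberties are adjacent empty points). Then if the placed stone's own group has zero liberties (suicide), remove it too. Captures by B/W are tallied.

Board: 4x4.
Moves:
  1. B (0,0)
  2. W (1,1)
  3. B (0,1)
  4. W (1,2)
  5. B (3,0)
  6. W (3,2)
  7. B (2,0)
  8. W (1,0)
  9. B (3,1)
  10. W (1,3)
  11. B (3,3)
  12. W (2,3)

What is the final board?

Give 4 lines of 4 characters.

Move 1: B@(0,0) -> caps B=0 W=0
Move 2: W@(1,1) -> caps B=0 W=0
Move 3: B@(0,1) -> caps B=0 W=0
Move 4: W@(1,2) -> caps B=0 W=0
Move 5: B@(3,0) -> caps B=0 W=0
Move 6: W@(3,2) -> caps B=0 W=0
Move 7: B@(2,0) -> caps B=0 W=0
Move 8: W@(1,0) -> caps B=0 W=0
Move 9: B@(3,1) -> caps B=0 W=0
Move 10: W@(1,3) -> caps B=0 W=0
Move 11: B@(3,3) -> caps B=0 W=0
Move 12: W@(2,3) -> caps B=0 W=1

Answer: BB..
WWWW
B..W
BBW.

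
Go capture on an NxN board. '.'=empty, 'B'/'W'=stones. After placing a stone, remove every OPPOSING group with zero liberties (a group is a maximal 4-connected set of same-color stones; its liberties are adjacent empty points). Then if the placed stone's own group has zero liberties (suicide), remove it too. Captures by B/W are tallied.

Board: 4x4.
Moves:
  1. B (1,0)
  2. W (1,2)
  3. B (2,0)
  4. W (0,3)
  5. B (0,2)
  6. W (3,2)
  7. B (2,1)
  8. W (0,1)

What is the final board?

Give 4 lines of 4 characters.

Move 1: B@(1,0) -> caps B=0 W=0
Move 2: W@(1,2) -> caps B=0 W=0
Move 3: B@(2,0) -> caps B=0 W=0
Move 4: W@(0,3) -> caps B=0 W=0
Move 5: B@(0,2) -> caps B=0 W=0
Move 6: W@(3,2) -> caps B=0 W=0
Move 7: B@(2,1) -> caps B=0 W=0
Move 8: W@(0,1) -> caps B=0 W=1

Answer: .W.W
B.W.
BB..
..W.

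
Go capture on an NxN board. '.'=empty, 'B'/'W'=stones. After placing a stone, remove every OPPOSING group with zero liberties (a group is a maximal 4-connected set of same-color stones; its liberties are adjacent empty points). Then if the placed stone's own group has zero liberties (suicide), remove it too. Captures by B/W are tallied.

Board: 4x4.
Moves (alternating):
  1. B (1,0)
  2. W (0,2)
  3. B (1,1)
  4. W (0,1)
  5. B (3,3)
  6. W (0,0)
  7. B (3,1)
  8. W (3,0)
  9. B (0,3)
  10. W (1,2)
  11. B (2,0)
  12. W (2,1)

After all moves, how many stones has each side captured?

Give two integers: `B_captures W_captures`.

Answer: 1 0

Derivation:
Move 1: B@(1,0) -> caps B=0 W=0
Move 2: W@(0,2) -> caps B=0 W=0
Move 3: B@(1,1) -> caps B=0 W=0
Move 4: W@(0,1) -> caps B=0 W=0
Move 5: B@(3,3) -> caps B=0 W=0
Move 6: W@(0,0) -> caps B=0 W=0
Move 7: B@(3,1) -> caps B=0 W=0
Move 8: W@(3,0) -> caps B=0 W=0
Move 9: B@(0,3) -> caps B=0 W=0
Move 10: W@(1,2) -> caps B=0 W=0
Move 11: B@(2,0) -> caps B=1 W=0
Move 12: W@(2,1) -> caps B=1 W=0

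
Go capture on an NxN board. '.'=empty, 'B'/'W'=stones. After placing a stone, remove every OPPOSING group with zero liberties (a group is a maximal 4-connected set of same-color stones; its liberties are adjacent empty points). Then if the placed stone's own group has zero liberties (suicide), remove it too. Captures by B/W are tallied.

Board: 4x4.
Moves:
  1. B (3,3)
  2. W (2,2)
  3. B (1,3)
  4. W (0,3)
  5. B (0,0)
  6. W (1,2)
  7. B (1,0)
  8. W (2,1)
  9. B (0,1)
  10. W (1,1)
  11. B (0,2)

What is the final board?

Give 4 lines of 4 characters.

Move 1: B@(3,3) -> caps B=0 W=0
Move 2: W@(2,2) -> caps B=0 W=0
Move 3: B@(1,3) -> caps B=0 W=0
Move 4: W@(0,3) -> caps B=0 W=0
Move 5: B@(0,0) -> caps B=0 W=0
Move 6: W@(1,2) -> caps B=0 W=0
Move 7: B@(1,0) -> caps B=0 W=0
Move 8: W@(2,1) -> caps B=0 W=0
Move 9: B@(0,1) -> caps B=0 W=0
Move 10: W@(1,1) -> caps B=0 W=0
Move 11: B@(0,2) -> caps B=1 W=0

Answer: BBB.
BWWB
.WW.
...B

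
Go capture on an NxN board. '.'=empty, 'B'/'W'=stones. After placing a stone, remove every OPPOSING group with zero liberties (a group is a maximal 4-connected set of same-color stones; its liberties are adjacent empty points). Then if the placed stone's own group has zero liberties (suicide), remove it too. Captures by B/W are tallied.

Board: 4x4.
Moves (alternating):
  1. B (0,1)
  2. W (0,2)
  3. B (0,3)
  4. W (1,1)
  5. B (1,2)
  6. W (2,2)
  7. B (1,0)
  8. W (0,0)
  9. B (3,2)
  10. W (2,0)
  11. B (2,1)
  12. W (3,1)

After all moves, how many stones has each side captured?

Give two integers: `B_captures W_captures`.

Move 1: B@(0,1) -> caps B=0 W=0
Move 2: W@(0,2) -> caps B=0 W=0
Move 3: B@(0,3) -> caps B=0 W=0
Move 4: W@(1,1) -> caps B=0 W=0
Move 5: B@(1,2) -> caps B=1 W=0
Move 6: W@(2,2) -> caps B=1 W=0
Move 7: B@(1,0) -> caps B=1 W=0
Move 8: W@(0,0) -> caps B=1 W=0
Move 9: B@(3,2) -> caps B=1 W=0
Move 10: W@(2,0) -> caps B=1 W=0
Move 11: B@(2,1) -> caps B=2 W=0
Move 12: W@(3,1) -> caps B=2 W=0

Answer: 2 0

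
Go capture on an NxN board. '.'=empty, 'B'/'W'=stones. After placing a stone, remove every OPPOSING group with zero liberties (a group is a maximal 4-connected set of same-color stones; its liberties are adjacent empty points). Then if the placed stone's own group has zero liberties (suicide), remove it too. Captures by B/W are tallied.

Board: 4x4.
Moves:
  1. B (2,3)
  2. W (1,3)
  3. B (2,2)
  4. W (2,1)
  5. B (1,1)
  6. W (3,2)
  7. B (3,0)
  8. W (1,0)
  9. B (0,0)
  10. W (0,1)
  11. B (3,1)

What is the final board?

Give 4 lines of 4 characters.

Answer: .W..
WB.W
.WBB
BBW.

Derivation:
Move 1: B@(2,3) -> caps B=0 W=0
Move 2: W@(1,3) -> caps B=0 W=0
Move 3: B@(2,2) -> caps B=0 W=0
Move 4: W@(2,1) -> caps B=0 W=0
Move 5: B@(1,1) -> caps B=0 W=0
Move 6: W@(3,2) -> caps B=0 W=0
Move 7: B@(3,0) -> caps B=0 W=0
Move 8: W@(1,0) -> caps B=0 W=0
Move 9: B@(0,0) -> caps B=0 W=0
Move 10: W@(0,1) -> caps B=0 W=1
Move 11: B@(3,1) -> caps B=0 W=1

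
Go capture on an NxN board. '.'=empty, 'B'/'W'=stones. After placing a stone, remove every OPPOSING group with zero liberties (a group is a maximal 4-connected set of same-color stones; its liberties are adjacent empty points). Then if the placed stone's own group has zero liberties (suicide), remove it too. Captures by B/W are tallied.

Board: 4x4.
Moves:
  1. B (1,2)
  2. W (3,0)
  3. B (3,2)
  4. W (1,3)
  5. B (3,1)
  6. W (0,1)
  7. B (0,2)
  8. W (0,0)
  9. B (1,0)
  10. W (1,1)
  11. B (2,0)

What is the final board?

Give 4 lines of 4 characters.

Move 1: B@(1,2) -> caps B=0 W=0
Move 2: W@(3,0) -> caps B=0 W=0
Move 3: B@(3,2) -> caps B=0 W=0
Move 4: W@(1,3) -> caps B=0 W=0
Move 5: B@(3,1) -> caps B=0 W=0
Move 6: W@(0,1) -> caps B=0 W=0
Move 7: B@(0,2) -> caps B=0 W=0
Move 8: W@(0,0) -> caps B=0 W=0
Move 9: B@(1,0) -> caps B=0 W=0
Move 10: W@(1,1) -> caps B=0 W=0
Move 11: B@(2,0) -> caps B=1 W=0

Answer: WWB.
BWBW
B...
.BB.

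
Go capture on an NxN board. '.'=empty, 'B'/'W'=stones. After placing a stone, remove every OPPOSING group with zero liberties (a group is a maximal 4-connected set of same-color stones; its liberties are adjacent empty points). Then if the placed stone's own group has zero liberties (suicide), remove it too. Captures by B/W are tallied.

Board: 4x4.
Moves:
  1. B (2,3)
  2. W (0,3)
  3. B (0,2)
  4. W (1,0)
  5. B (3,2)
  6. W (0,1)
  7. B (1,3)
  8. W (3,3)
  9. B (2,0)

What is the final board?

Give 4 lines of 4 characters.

Move 1: B@(2,3) -> caps B=0 W=0
Move 2: W@(0,3) -> caps B=0 W=0
Move 3: B@(0,2) -> caps B=0 W=0
Move 4: W@(1,0) -> caps B=0 W=0
Move 5: B@(3,2) -> caps B=0 W=0
Move 6: W@(0,1) -> caps B=0 W=0
Move 7: B@(1,3) -> caps B=1 W=0
Move 8: W@(3,3) -> caps B=1 W=0
Move 9: B@(2,0) -> caps B=1 W=0

Answer: .WB.
W..B
B..B
..B.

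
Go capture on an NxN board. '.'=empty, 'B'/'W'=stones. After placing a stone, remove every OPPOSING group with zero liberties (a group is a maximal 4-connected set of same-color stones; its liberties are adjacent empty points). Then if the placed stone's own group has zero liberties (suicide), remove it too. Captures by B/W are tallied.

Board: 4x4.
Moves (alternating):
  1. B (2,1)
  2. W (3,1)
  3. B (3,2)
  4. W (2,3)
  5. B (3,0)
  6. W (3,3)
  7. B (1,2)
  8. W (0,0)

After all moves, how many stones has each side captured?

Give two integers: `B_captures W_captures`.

Move 1: B@(2,1) -> caps B=0 W=0
Move 2: W@(3,1) -> caps B=0 W=0
Move 3: B@(3,2) -> caps B=0 W=0
Move 4: W@(2,3) -> caps B=0 W=0
Move 5: B@(3,0) -> caps B=1 W=0
Move 6: W@(3,3) -> caps B=1 W=0
Move 7: B@(1,2) -> caps B=1 W=0
Move 8: W@(0,0) -> caps B=1 W=0

Answer: 1 0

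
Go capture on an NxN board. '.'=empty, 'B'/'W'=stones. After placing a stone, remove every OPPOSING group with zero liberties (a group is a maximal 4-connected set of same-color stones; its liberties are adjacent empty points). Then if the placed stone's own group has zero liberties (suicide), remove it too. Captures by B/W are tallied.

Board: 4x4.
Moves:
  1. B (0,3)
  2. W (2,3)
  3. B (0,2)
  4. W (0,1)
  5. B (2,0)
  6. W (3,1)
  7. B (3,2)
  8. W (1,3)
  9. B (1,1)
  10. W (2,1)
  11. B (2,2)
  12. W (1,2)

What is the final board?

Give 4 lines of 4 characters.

Answer: .W..
.BWW
BWBW
.WB.

Derivation:
Move 1: B@(0,3) -> caps B=0 W=0
Move 2: W@(2,3) -> caps B=0 W=0
Move 3: B@(0,2) -> caps B=0 W=0
Move 4: W@(0,1) -> caps B=0 W=0
Move 5: B@(2,0) -> caps B=0 W=0
Move 6: W@(3,1) -> caps B=0 W=0
Move 7: B@(3,2) -> caps B=0 W=0
Move 8: W@(1,3) -> caps B=0 W=0
Move 9: B@(1,1) -> caps B=0 W=0
Move 10: W@(2,1) -> caps B=0 W=0
Move 11: B@(2,2) -> caps B=0 W=0
Move 12: W@(1,2) -> caps B=0 W=2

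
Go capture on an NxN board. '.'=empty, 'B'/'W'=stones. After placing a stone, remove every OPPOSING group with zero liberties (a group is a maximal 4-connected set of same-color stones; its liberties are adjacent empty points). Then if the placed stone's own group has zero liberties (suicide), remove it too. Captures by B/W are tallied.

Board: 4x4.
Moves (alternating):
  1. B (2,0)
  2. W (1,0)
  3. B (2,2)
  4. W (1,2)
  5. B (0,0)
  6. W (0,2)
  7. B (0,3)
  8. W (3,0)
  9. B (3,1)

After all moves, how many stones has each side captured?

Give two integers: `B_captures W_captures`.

Answer: 1 0

Derivation:
Move 1: B@(2,0) -> caps B=0 W=0
Move 2: W@(1,0) -> caps B=0 W=0
Move 3: B@(2,2) -> caps B=0 W=0
Move 4: W@(1,2) -> caps B=0 W=0
Move 5: B@(0,0) -> caps B=0 W=0
Move 6: W@(0,2) -> caps B=0 W=0
Move 7: B@(0,3) -> caps B=0 W=0
Move 8: W@(3,0) -> caps B=0 W=0
Move 9: B@(3,1) -> caps B=1 W=0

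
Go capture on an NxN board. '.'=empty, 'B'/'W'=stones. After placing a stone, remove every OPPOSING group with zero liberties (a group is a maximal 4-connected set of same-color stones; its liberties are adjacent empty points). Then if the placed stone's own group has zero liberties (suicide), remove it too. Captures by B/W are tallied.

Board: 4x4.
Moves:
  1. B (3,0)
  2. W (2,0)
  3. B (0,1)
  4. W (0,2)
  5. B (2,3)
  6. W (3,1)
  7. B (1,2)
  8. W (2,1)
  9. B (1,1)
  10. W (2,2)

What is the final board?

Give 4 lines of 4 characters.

Move 1: B@(3,0) -> caps B=0 W=0
Move 2: W@(2,0) -> caps B=0 W=0
Move 3: B@(0,1) -> caps B=0 W=0
Move 4: W@(0,2) -> caps B=0 W=0
Move 5: B@(2,3) -> caps B=0 W=0
Move 6: W@(3,1) -> caps B=0 W=1
Move 7: B@(1,2) -> caps B=0 W=1
Move 8: W@(2,1) -> caps B=0 W=1
Move 9: B@(1,1) -> caps B=0 W=1
Move 10: W@(2,2) -> caps B=0 W=1

Answer: .BW.
.BB.
WWWB
.W..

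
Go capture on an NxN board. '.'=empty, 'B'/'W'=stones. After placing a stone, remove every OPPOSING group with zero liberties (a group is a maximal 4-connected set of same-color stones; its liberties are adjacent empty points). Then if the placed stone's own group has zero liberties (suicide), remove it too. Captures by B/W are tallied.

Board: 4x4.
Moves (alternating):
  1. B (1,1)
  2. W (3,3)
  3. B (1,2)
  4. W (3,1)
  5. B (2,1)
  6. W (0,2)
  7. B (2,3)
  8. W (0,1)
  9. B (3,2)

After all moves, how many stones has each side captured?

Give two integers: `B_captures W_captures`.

Answer: 1 0

Derivation:
Move 1: B@(1,1) -> caps B=0 W=0
Move 2: W@(3,3) -> caps B=0 W=0
Move 3: B@(1,2) -> caps B=0 W=0
Move 4: W@(3,1) -> caps B=0 W=0
Move 5: B@(2,1) -> caps B=0 W=0
Move 6: W@(0,2) -> caps B=0 W=0
Move 7: B@(2,3) -> caps B=0 W=0
Move 8: W@(0,1) -> caps B=0 W=0
Move 9: B@(3,2) -> caps B=1 W=0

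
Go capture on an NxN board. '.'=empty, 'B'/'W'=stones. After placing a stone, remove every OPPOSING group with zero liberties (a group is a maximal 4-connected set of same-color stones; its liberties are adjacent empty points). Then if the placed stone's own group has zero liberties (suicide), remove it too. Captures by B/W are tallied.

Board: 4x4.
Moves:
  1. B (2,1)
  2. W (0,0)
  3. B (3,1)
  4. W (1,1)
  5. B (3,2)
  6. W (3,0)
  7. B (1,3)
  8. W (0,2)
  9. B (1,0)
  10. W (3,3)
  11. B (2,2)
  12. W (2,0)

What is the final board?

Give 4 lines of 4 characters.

Move 1: B@(2,1) -> caps B=0 W=0
Move 2: W@(0,0) -> caps B=0 W=0
Move 3: B@(3,1) -> caps B=0 W=0
Move 4: W@(1,1) -> caps B=0 W=0
Move 5: B@(3,2) -> caps B=0 W=0
Move 6: W@(3,0) -> caps B=0 W=0
Move 7: B@(1,3) -> caps B=0 W=0
Move 8: W@(0,2) -> caps B=0 W=0
Move 9: B@(1,0) -> caps B=0 W=0
Move 10: W@(3,3) -> caps B=0 W=0
Move 11: B@(2,2) -> caps B=0 W=0
Move 12: W@(2,0) -> caps B=0 W=1

Answer: W.W.
.W.B
WBB.
WBBW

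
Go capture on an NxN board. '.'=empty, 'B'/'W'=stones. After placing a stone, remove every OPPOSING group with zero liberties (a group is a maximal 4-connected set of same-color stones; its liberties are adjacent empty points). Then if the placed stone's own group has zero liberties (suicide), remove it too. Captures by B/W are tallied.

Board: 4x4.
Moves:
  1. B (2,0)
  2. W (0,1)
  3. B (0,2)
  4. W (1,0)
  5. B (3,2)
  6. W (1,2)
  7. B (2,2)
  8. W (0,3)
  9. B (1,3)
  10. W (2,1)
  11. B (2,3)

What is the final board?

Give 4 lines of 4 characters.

Answer: .W.W
W.WB
BWBB
..B.

Derivation:
Move 1: B@(2,0) -> caps B=0 W=0
Move 2: W@(0,1) -> caps B=0 W=0
Move 3: B@(0,2) -> caps B=0 W=0
Move 4: W@(1,0) -> caps B=0 W=0
Move 5: B@(3,2) -> caps B=0 W=0
Move 6: W@(1,2) -> caps B=0 W=0
Move 7: B@(2,2) -> caps B=0 W=0
Move 8: W@(0,3) -> caps B=0 W=1
Move 9: B@(1,3) -> caps B=0 W=1
Move 10: W@(2,1) -> caps B=0 W=1
Move 11: B@(2,3) -> caps B=0 W=1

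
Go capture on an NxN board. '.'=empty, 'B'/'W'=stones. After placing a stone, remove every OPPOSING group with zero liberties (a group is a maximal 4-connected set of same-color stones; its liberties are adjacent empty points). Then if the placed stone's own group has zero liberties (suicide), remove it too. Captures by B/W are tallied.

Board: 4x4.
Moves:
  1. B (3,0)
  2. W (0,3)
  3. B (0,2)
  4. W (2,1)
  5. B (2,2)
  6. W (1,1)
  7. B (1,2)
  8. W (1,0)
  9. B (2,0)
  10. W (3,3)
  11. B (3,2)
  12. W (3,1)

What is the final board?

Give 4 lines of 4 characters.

Answer: ..BW
WWB.
.WB.
.WBW

Derivation:
Move 1: B@(3,0) -> caps B=0 W=0
Move 2: W@(0,3) -> caps B=0 W=0
Move 3: B@(0,2) -> caps B=0 W=0
Move 4: W@(2,1) -> caps B=0 W=0
Move 5: B@(2,2) -> caps B=0 W=0
Move 6: W@(1,1) -> caps B=0 W=0
Move 7: B@(1,2) -> caps B=0 W=0
Move 8: W@(1,0) -> caps B=0 W=0
Move 9: B@(2,0) -> caps B=0 W=0
Move 10: W@(3,3) -> caps B=0 W=0
Move 11: B@(3,2) -> caps B=0 W=0
Move 12: W@(3,1) -> caps B=0 W=2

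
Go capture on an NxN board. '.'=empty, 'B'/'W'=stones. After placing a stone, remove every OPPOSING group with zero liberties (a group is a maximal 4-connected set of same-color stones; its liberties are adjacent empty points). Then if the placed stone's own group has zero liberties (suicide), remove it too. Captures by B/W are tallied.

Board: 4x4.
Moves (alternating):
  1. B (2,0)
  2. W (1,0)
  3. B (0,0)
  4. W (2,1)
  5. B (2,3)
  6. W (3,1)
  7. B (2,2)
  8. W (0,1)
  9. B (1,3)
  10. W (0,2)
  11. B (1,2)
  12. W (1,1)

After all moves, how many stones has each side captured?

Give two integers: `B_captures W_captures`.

Move 1: B@(2,0) -> caps B=0 W=0
Move 2: W@(1,0) -> caps B=0 W=0
Move 3: B@(0,0) -> caps B=0 W=0
Move 4: W@(2,1) -> caps B=0 W=0
Move 5: B@(2,3) -> caps B=0 W=0
Move 6: W@(3,1) -> caps B=0 W=0
Move 7: B@(2,2) -> caps B=0 W=0
Move 8: W@(0,1) -> caps B=0 W=1
Move 9: B@(1,3) -> caps B=0 W=1
Move 10: W@(0,2) -> caps B=0 W=1
Move 11: B@(1,2) -> caps B=0 W=1
Move 12: W@(1,1) -> caps B=0 W=1

Answer: 0 1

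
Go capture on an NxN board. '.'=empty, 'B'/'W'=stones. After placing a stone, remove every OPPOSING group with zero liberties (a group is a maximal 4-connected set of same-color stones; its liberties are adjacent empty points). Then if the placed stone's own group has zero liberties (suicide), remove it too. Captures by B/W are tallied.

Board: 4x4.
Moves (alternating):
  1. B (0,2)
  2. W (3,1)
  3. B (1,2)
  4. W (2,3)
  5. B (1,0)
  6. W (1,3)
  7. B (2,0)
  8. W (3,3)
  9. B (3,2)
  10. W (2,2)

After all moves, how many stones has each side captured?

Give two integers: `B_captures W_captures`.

Answer: 0 1

Derivation:
Move 1: B@(0,2) -> caps B=0 W=0
Move 2: W@(3,1) -> caps B=0 W=0
Move 3: B@(1,2) -> caps B=0 W=0
Move 4: W@(2,3) -> caps B=0 W=0
Move 5: B@(1,0) -> caps B=0 W=0
Move 6: W@(1,3) -> caps B=0 W=0
Move 7: B@(2,0) -> caps B=0 W=0
Move 8: W@(3,3) -> caps B=0 W=0
Move 9: B@(3,2) -> caps B=0 W=0
Move 10: W@(2,2) -> caps B=0 W=1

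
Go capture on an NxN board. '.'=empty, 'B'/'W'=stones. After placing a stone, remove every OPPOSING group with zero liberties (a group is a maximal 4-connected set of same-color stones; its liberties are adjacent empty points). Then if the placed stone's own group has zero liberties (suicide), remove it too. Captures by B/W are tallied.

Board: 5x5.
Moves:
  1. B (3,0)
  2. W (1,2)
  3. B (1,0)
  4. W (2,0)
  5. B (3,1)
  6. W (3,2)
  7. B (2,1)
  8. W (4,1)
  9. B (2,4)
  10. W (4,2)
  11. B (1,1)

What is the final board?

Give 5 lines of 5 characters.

Move 1: B@(3,0) -> caps B=0 W=0
Move 2: W@(1,2) -> caps B=0 W=0
Move 3: B@(1,0) -> caps B=0 W=0
Move 4: W@(2,0) -> caps B=0 W=0
Move 5: B@(3,1) -> caps B=0 W=0
Move 6: W@(3,2) -> caps B=0 W=0
Move 7: B@(2,1) -> caps B=1 W=0
Move 8: W@(4,1) -> caps B=1 W=0
Move 9: B@(2,4) -> caps B=1 W=0
Move 10: W@(4,2) -> caps B=1 W=0
Move 11: B@(1,1) -> caps B=1 W=0

Answer: .....
BBW..
.B..B
BBW..
.WW..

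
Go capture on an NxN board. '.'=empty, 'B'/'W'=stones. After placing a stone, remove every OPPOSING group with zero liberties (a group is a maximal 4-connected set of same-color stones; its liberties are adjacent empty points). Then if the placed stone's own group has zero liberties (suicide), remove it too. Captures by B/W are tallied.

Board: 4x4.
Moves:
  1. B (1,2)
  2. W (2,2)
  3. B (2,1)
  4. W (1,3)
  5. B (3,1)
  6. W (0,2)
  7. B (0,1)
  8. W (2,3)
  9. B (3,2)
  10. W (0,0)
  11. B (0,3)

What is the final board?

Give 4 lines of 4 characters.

Move 1: B@(1,2) -> caps B=0 W=0
Move 2: W@(2,2) -> caps B=0 W=0
Move 3: B@(2,1) -> caps B=0 W=0
Move 4: W@(1,3) -> caps B=0 W=0
Move 5: B@(3,1) -> caps B=0 W=0
Move 6: W@(0,2) -> caps B=0 W=0
Move 7: B@(0,1) -> caps B=0 W=0
Move 8: W@(2,3) -> caps B=0 W=0
Move 9: B@(3,2) -> caps B=0 W=0
Move 10: W@(0,0) -> caps B=0 W=0
Move 11: B@(0,3) -> caps B=1 W=0

Answer: WB.B
..BW
.BWW
.BB.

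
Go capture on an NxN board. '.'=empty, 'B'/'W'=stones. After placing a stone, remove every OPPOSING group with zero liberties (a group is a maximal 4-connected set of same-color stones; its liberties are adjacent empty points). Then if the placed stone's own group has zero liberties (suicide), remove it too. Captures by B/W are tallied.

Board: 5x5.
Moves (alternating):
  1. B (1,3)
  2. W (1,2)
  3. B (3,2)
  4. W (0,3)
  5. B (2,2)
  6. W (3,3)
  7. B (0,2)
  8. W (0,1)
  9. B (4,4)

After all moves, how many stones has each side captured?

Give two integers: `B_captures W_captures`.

Move 1: B@(1,3) -> caps B=0 W=0
Move 2: W@(1,2) -> caps B=0 W=0
Move 3: B@(3,2) -> caps B=0 W=0
Move 4: W@(0,3) -> caps B=0 W=0
Move 5: B@(2,2) -> caps B=0 W=0
Move 6: W@(3,3) -> caps B=0 W=0
Move 7: B@(0,2) -> caps B=0 W=0
Move 8: W@(0,1) -> caps B=0 W=1
Move 9: B@(4,4) -> caps B=0 W=1

Answer: 0 1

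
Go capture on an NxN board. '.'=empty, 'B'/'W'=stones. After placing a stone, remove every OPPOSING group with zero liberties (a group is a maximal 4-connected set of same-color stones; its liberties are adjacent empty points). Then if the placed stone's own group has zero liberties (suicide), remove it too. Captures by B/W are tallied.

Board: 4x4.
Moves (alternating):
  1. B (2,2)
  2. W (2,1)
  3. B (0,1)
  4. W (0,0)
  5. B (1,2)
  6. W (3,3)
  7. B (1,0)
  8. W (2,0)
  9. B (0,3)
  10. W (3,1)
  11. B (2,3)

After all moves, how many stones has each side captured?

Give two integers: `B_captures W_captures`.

Answer: 1 0

Derivation:
Move 1: B@(2,2) -> caps B=0 W=0
Move 2: W@(2,1) -> caps B=0 W=0
Move 3: B@(0,1) -> caps B=0 W=0
Move 4: W@(0,0) -> caps B=0 W=0
Move 5: B@(1,2) -> caps B=0 W=0
Move 6: W@(3,3) -> caps B=0 W=0
Move 7: B@(1,0) -> caps B=1 W=0
Move 8: W@(2,0) -> caps B=1 W=0
Move 9: B@(0,3) -> caps B=1 W=0
Move 10: W@(3,1) -> caps B=1 W=0
Move 11: B@(2,3) -> caps B=1 W=0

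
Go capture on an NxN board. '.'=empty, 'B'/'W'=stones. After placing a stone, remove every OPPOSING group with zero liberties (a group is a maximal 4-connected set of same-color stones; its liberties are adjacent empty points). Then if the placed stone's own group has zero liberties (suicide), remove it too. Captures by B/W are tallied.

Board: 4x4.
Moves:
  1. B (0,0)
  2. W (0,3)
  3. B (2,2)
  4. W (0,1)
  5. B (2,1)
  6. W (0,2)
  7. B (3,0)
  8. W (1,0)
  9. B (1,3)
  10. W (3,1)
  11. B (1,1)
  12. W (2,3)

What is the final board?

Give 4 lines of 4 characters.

Move 1: B@(0,0) -> caps B=0 W=0
Move 2: W@(0,3) -> caps B=0 W=0
Move 3: B@(2,2) -> caps B=0 W=0
Move 4: W@(0,1) -> caps B=0 W=0
Move 5: B@(2,1) -> caps B=0 W=0
Move 6: W@(0,2) -> caps B=0 W=0
Move 7: B@(3,0) -> caps B=0 W=0
Move 8: W@(1,0) -> caps B=0 W=1
Move 9: B@(1,3) -> caps B=0 W=1
Move 10: W@(3,1) -> caps B=0 W=1
Move 11: B@(1,1) -> caps B=0 W=1
Move 12: W@(2,3) -> caps B=0 W=1

Answer: .WWW
WB.B
.BBW
BW..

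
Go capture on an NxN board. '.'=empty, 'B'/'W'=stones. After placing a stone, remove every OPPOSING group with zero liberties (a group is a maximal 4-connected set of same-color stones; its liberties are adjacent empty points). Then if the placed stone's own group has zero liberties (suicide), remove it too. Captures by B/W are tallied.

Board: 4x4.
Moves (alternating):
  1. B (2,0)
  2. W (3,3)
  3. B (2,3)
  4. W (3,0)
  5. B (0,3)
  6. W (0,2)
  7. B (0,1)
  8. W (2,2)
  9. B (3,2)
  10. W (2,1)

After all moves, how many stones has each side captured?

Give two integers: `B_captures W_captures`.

Move 1: B@(2,0) -> caps B=0 W=0
Move 2: W@(3,3) -> caps B=0 W=0
Move 3: B@(2,3) -> caps B=0 W=0
Move 4: W@(3,0) -> caps B=0 W=0
Move 5: B@(0,3) -> caps B=0 W=0
Move 6: W@(0,2) -> caps B=0 W=0
Move 7: B@(0,1) -> caps B=0 W=0
Move 8: W@(2,2) -> caps B=0 W=0
Move 9: B@(3,2) -> caps B=1 W=0
Move 10: W@(2,1) -> caps B=1 W=0

Answer: 1 0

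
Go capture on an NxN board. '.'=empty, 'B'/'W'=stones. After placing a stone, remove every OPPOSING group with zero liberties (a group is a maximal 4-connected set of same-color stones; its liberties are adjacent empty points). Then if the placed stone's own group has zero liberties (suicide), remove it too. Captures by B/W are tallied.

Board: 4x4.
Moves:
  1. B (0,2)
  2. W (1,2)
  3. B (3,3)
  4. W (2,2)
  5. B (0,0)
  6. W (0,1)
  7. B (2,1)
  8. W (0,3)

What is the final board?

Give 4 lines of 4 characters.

Move 1: B@(0,2) -> caps B=0 W=0
Move 2: W@(1,2) -> caps B=0 W=0
Move 3: B@(3,3) -> caps B=0 W=0
Move 4: W@(2,2) -> caps B=0 W=0
Move 5: B@(0,0) -> caps B=0 W=0
Move 6: W@(0,1) -> caps B=0 W=0
Move 7: B@(2,1) -> caps B=0 W=0
Move 8: W@(0,3) -> caps B=0 W=1

Answer: BW.W
..W.
.BW.
...B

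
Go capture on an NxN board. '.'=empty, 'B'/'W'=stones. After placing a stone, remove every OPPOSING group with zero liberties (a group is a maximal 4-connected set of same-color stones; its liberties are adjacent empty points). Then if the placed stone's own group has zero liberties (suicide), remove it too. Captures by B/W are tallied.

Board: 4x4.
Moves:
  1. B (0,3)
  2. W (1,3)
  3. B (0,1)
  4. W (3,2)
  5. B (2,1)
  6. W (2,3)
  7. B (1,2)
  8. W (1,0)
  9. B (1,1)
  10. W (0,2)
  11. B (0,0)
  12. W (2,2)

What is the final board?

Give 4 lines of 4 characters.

Answer: BBW.
WBBW
.BWW
..W.

Derivation:
Move 1: B@(0,3) -> caps B=0 W=0
Move 2: W@(1,3) -> caps B=0 W=0
Move 3: B@(0,1) -> caps B=0 W=0
Move 4: W@(3,2) -> caps B=0 W=0
Move 5: B@(2,1) -> caps B=0 W=0
Move 6: W@(2,3) -> caps B=0 W=0
Move 7: B@(1,2) -> caps B=0 W=0
Move 8: W@(1,0) -> caps B=0 W=0
Move 9: B@(1,1) -> caps B=0 W=0
Move 10: W@(0,2) -> caps B=0 W=1
Move 11: B@(0,0) -> caps B=0 W=1
Move 12: W@(2,2) -> caps B=0 W=1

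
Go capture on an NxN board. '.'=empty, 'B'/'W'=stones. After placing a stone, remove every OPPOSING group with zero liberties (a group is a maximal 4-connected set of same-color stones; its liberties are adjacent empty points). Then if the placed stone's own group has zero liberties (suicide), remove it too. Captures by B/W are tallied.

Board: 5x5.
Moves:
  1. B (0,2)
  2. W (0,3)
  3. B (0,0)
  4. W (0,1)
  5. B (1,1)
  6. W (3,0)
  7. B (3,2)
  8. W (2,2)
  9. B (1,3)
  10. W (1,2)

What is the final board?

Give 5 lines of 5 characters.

Move 1: B@(0,2) -> caps B=0 W=0
Move 2: W@(0,3) -> caps B=0 W=0
Move 3: B@(0,0) -> caps B=0 W=0
Move 4: W@(0,1) -> caps B=0 W=0
Move 5: B@(1,1) -> caps B=1 W=0
Move 6: W@(3,0) -> caps B=1 W=0
Move 7: B@(3,2) -> caps B=1 W=0
Move 8: W@(2,2) -> caps B=1 W=0
Move 9: B@(1,3) -> caps B=1 W=0
Move 10: W@(1,2) -> caps B=1 W=0

Answer: B.BW.
.BWB.
..W..
W.B..
.....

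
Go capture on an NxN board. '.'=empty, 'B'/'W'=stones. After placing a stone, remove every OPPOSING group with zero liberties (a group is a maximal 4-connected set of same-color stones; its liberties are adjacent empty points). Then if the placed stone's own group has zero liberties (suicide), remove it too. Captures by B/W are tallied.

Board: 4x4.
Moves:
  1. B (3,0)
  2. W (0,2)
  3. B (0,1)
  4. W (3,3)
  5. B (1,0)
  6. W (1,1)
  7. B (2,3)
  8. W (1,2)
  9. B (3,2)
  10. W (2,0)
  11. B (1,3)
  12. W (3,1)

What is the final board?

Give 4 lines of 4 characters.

Move 1: B@(3,0) -> caps B=0 W=0
Move 2: W@(0,2) -> caps B=0 W=0
Move 3: B@(0,1) -> caps B=0 W=0
Move 4: W@(3,3) -> caps B=0 W=0
Move 5: B@(1,0) -> caps B=0 W=0
Move 6: W@(1,1) -> caps B=0 W=0
Move 7: B@(2,3) -> caps B=0 W=0
Move 8: W@(1,2) -> caps B=0 W=0
Move 9: B@(3,2) -> caps B=1 W=0
Move 10: W@(2,0) -> caps B=1 W=0
Move 11: B@(1,3) -> caps B=1 W=0
Move 12: W@(3,1) -> caps B=1 W=1

Answer: .BW.
BWWB
W..B
.WB.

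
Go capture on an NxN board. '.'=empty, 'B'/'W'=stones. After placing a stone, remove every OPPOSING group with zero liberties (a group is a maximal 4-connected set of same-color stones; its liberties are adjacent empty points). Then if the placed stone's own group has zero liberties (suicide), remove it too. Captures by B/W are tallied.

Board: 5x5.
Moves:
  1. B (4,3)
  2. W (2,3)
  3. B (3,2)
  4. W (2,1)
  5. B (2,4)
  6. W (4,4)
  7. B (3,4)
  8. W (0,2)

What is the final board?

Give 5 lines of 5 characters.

Answer: ..W..
.....
.W.WB
..B.B
...B.

Derivation:
Move 1: B@(4,3) -> caps B=0 W=0
Move 2: W@(2,3) -> caps B=0 W=0
Move 3: B@(3,2) -> caps B=0 W=0
Move 4: W@(2,1) -> caps B=0 W=0
Move 5: B@(2,4) -> caps B=0 W=0
Move 6: W@(4,4) -> caps B=0 W=0
Move 7: B@(3,4) -> caps B=1 W=0
Move 8: W@(0,2) -> caps B=1 W=0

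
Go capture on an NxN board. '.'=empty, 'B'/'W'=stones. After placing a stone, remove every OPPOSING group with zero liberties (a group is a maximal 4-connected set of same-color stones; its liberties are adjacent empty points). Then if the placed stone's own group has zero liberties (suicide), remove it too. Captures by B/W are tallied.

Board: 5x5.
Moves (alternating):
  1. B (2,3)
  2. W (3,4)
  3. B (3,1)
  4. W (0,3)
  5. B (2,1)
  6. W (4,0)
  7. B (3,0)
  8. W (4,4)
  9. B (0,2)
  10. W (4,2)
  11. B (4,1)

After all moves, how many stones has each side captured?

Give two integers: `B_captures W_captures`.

Answer: 1 0

Derivation:
Move 1: B@(2,3) -> caps B=0 W=0
Move 2: W@(3,4) -> caps B=0 W=0
Move 3: B@(3,1) -> caps B=0 W=0
Move 4: W@(0,3) -> caps B=0 W=0
Move 5: B@(2,1) -> caps B=0 W=0
Move 6: W@(4,0) -> caps B=0 W=0
Move 7: B@(3,0) -> caps B=0 W=0
Move 8: W@(4,4) -> caps B=0 W=0
Move 9: B@(0,2) -> caps B=0 W=0
Move 10: W@(4,2) -> caps B=0 W=0
Move 11: B@(4,1) -> caps B=1 W=0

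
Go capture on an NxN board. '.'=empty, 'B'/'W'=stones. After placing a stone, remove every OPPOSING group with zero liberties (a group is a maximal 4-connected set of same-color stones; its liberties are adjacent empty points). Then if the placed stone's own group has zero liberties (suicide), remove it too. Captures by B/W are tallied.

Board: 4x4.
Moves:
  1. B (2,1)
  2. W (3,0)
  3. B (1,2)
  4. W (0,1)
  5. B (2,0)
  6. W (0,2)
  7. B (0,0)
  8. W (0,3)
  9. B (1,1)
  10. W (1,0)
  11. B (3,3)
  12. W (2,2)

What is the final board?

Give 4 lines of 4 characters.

Move 1: B@(2,1) -> caps B=0 W=0
Move 2: W@(3,0) -> caps B=0 W=0
Move 3: B@(1,2) -> caps B=0 W=0
Move 4: W@(0,1) -> caps B=0 W=0
Move 5: B@(2,0) -> caps B=0 W=0
Move 6: W@(0,2) -> caps B=0 W=0
Move 7: B@(0,0) -> caps B=0 W=0
Move 8: W@(0,3) -> caps B=0 W=0
Move 9: B@(1,1) -> caps B=0 W=0
Move 10: W@(1,0) -> caps B=0 W=1
Move 11: B@(3,3) -> caps B=0 W=1
Move 12: W@(2,2) -> caps B=0 W=1

Answer: .WWW
WBB.
BBW.
W..B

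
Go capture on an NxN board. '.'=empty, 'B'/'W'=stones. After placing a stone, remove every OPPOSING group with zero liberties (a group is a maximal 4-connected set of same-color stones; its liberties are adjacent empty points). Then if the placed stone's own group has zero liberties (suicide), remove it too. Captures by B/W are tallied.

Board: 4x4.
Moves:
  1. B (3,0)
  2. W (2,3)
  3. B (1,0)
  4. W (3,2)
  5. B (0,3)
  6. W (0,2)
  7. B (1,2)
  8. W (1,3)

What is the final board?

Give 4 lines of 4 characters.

Answer: ..W.
B.BW
...W
B.W.

Derivation:
Move 1: B@(3,0) -> caps B=0 W=0
Move 2: W@(2,3) -> caps B=0 W=0
Move 3: B@(1,0) -> caps B=0 W=0
Move 4: W@(3,2) -> caps B=0 W=0
Move 5: B@(0,3) -> caps B=0 W=0
Move 6: W@(0,2) -> caps B=0 W=0
Move 7: B@(1,2) -> caps B=0 W=0
Move 8: W@(1,3) -> caps B=0 W=1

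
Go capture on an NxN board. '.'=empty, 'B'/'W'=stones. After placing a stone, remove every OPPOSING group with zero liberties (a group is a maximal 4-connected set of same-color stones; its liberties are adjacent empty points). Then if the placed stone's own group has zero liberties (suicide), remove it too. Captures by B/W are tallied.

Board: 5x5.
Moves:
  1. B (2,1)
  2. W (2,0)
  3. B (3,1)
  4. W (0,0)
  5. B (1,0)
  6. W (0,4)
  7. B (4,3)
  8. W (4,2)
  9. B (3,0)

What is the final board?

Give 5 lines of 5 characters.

Answer: W...W
B....
.B...
BB...
..WB.

Derivation:
Move 1: B@(2,1) -> caps B=0 W=0
Move 2: W@(2,0) -> caps B=0 W=0
Move 3: B@(3,1) -> caps B=0 W=0
Move 4: W@(0,0) -> caps B=0 W=0
Move 5: B@(1,0) -> caps B=0 W=0
Move 6: W@(0,4) -> caps B=0 W=0
Move 7: B@(4,3) -> caps B=0 W=0
Move 8: W@(4,2) -> caps B=0 W=0
Move 9: B@(3,0) -> caps B=1 W=0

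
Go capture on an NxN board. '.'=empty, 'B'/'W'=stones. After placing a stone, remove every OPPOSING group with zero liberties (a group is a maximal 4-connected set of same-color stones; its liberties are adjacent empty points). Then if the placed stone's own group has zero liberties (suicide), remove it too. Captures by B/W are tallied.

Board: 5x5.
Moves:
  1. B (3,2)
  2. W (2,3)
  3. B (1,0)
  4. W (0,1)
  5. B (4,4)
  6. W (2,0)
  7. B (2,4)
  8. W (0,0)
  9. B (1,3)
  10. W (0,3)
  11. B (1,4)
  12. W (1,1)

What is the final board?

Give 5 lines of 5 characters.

Answer: WW.W.
.W.BB
W..WB
..B..
....B

Derivation:
Move 1: B@(3,2) -> caps B=0 W=0
Move 2: W@(2,3) -> caps B=0 W=0
Move 3: B@(1,0) -> caps B=0 W=0
Move 4: W@(0,1) -> caps B=0 W=0
Move 5: B@(4,4) -> caps B=0 W=0
Move 6: W@(2,0) -> caps B=0 W=0
Move 7: B@(2,4) -> caps B=0 W=0
Move 8: W@(0,0) -> caps B=0 W=0
Move 9: B@(1,3) -> caps B=0 W=0
Move 10: W@(0,3) -> caps B=0 W=0
Move 11: B@(1,4) -> caps B=0 W=0
Move 12: W@(1,1) -> caps B=0 W=1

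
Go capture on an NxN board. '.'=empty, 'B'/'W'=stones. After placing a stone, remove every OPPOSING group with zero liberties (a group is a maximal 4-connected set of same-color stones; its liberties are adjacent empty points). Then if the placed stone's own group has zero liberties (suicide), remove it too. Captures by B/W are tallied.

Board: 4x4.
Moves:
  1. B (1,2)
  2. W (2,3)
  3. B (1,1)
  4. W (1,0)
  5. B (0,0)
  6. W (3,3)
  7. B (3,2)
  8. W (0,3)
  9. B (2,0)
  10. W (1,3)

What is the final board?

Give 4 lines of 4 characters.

Move 1: B@(1,2) -> caps B=0 W=0
Move 2: W@(2,3) -> caps B=0 W=0
Move 3: B@(1,1) -> caps B=0 W=0
Move 4: W@(1,0) -> caps B=0 W=0
Move 5: B@(0,0) -> caps B=0 W=0
Move 6: W@(3,3) -> caps B=0 W=0
Move 7: B@(3,2) -> caps B=0 W=0
Move 8: W@(0,3) -> caps B=0 W=0
Move 9: B@(2,0) -> caps B=1 W=0
Move 10: W@(1,3) -> caps B=1 W=0

Answer: B..W
.BBW
B..W
..BW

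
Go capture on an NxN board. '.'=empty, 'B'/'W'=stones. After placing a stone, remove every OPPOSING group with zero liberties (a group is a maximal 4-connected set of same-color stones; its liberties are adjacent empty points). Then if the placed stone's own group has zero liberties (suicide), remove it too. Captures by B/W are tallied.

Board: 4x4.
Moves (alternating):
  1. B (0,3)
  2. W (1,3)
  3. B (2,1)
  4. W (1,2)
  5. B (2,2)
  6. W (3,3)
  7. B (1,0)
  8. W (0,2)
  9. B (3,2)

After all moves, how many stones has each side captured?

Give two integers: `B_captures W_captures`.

Answer: 0 1

Derivation:
Move 1: B@(0,3) -> caps B=0 W=0
Move 2: W@(1,3) -> caps B=0 W=0
Move 3: B@(2,1) -> caps B=0 W=0
Move 4: W@(1,2) -> caps B=0 W=0
Move 5: B@(2,2) -> caps B=0 W=0
Move 6: W@(3,3) -> caps B=0 W=0
Move 7: B@(1,0) -> caps B=0 W=0
Move 8: W@(0,2) -> caps B=0 W=1
Move 9: B@(3,2) -> caps B=0 W=1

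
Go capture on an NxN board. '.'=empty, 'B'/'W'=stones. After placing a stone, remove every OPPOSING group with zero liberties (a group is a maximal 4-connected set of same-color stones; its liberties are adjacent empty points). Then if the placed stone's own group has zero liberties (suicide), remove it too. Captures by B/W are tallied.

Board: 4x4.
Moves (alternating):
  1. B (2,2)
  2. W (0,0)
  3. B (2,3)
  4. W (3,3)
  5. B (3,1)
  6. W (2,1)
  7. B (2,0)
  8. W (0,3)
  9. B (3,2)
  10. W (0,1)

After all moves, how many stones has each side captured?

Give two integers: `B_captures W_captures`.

Move 1: B@(2,2) -> caps B=0 W=0
Move 2: W@(0,0) -> caps B=0 W=0
Move 3: B@(2,3) -> caps B=0 W=0
Move 4: W@(3,3) -> caps B=0 W=0
Move 5: B@(3,1) -> caps B=0 W=0
Move 6: W@(2,1) -> caps B=0 W=0
Move 7: B@(2,0) -> caps B=0 W=0
Move 8: W@(0,3) -> caps B=0 W=0
Move 9: B@(3,2) -> caps B=1 W=0
Move 10: W@(0,1) -> caps B=1 W=0

Answer: 1 0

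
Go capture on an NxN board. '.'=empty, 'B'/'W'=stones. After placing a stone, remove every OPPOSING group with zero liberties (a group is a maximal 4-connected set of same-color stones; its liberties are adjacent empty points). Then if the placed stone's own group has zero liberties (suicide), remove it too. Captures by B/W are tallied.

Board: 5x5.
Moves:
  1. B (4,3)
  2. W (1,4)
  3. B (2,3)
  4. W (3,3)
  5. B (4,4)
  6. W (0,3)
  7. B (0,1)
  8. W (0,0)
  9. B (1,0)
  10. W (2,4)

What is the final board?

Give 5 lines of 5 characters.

Move 1: B@(4,3) -> caps B=0 W=0
Move 2: W@(1,4) -> caps B=0 W=0
Move 3: B@(2,3) -> caps B=0 W=0
Move 4: W@(3,3) -> caps B=0 W=0
Move 5: B@(4,4) -> caps B=0 W=0
Move 6: W@(0,3) -> caps B=0 W=0
Move 7: B@(0,1) -> caps B=0 W=0
Move 8: W@(0,0) -> caps B=0 W=0
Move 9: B@(1,0) -> caps B=1 W=0
Move 10: W@(2,4) -> caps B=1 W=0

Answer: .B.W.
B...W
...BW
...W.
...BB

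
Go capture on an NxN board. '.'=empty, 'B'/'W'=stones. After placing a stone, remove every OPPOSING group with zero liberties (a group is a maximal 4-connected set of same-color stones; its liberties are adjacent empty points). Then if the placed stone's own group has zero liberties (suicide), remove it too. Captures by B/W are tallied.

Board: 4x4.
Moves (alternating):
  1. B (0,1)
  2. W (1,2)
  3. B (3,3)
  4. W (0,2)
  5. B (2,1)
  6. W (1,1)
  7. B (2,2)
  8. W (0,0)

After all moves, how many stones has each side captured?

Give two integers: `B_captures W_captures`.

Move 1: B@(0,1) -> caps B=0 W=0
Move 2: W@(1,2) -> caps B=0 W=0
Move 3: B@(3,3) -> caps B=0 W=0
Move 4: W@(0,2) -> caps B=0 W=0
Move 5: B@(2,1) -> caps B=0 W=0
Move 6: W@(1,1) -> caps B=0 W=0
Move 7: B@(2,2) -> caps B=0 W=0
Move 8: W@(0,0) -> caps B=0 W=1

Answer: 0 1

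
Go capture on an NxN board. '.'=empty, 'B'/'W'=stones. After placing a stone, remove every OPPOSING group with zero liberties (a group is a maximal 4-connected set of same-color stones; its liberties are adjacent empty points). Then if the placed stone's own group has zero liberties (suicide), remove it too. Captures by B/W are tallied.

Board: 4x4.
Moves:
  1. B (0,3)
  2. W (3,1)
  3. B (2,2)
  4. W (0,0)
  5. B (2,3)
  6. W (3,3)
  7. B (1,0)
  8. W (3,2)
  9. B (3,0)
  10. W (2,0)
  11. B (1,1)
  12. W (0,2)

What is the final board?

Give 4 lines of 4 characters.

Move 1: B@(0,3) -> caps B=0 W=0
Move 2: W@(3,1) -> caps B=0 W=0
Move 3: B@(2,2) -> caps B=0 W=0
Move 4: W@(0,0) -> caps B=0 W=0
Move 5: B@(2,3) -> caps B=0 W=0
Move 6: W@(3,3) -> caps B=0 W=0
Move 7: B@(1,0) -> caps B=0 W=0
Move 8: W@(3,2) -> caps B=0 W=0
Move 9: B@(3,0) -> caps B=0 W=0
Move 10: W@(2,0) -> caps B=0 W=1
Move 11: B@(1,1) -> caps B=0 W=1
Move 12: W@(0,2) -> caps B=0 W=1

Answer: W.WB
BB..
W.BB
.WWW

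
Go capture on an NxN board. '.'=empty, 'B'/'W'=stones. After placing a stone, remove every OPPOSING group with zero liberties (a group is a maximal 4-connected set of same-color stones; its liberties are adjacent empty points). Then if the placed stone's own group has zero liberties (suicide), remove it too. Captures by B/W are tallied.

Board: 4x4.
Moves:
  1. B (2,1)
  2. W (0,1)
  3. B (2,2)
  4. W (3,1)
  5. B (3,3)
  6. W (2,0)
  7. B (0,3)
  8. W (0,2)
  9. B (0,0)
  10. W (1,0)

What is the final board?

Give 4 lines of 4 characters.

Answer: .WWB
W...
WBB.
.W.B

Derivation:
Move 1: B@(2,1) -> caps B=0 W=0
Move 2: W@(0,1) -> caps B=0 W=0
Move 3: B@(2,2) -> caps B=0 W=0
Move 4: W@(3,1) -> caps B=0 W=0
Move 5: B@(3,3) -> caps B=0 W=0
Move 6: W@(2,0) -> caps B=0 W=0
Move 7: B@(0,3) -> caps B=0 W=0
Move 8: W@(0,2) -> caps B=0 W=0
Move 9: B@(0,0) -> caps B=0 W=0
Move 10: W@(1,0) -> caps B=0 W=1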